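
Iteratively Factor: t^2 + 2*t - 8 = (t - 2)*(t + 4)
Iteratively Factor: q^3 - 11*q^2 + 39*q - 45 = (q - 3)*(q^2 - 8*q + 15) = (q - 3)^2*(q - 5)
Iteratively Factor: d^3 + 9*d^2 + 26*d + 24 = (d + 2)*(d^2 + 7*d + 12) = (d + 2)*(d + 3)*(d + 4)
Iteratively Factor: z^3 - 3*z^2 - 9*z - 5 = (z + 1)*(z^2 - 4*z - 5) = (z - 5)*(z + 1)*(z + 1)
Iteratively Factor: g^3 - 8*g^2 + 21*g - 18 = (g - 3)*(g^2 - 5*g + 6) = (g - 3)*(g - 2)*(g - 3)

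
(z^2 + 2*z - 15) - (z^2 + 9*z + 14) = -7*z - 29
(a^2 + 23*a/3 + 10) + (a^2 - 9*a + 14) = 2*a^2 - 4*a/3 + 24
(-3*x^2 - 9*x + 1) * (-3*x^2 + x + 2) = 9*x^4 + 24*x^3 - 18*x^2 - 17*x + 2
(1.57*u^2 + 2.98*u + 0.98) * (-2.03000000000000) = -3.1871*u^2 - 6.0494*u - 1.9894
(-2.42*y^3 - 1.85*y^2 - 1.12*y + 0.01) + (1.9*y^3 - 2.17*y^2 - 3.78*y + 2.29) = -0.52*y^3 - 4.02*y^2 - 4.9*y + 2.3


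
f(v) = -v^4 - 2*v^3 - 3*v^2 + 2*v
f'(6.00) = -1114.00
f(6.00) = -1824.00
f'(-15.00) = 12242.00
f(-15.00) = -44580.00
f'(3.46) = -256.28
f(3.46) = -255.16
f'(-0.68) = 4.56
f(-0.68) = -2.33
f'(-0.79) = 4.97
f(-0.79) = -2.86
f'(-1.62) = 12.98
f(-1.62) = -9.50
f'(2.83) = -153.69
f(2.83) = -127.84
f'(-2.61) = 47.91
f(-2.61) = -36.50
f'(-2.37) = 35.77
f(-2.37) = -26.52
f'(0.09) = 1.41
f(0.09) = 0.15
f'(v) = -4*v^3 - 6*v^2 - 6*v + 2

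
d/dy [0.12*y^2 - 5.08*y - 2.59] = 0.24*y - 5.08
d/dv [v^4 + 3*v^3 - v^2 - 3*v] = 4*v^3 + 9*v^2 - 2*v - 3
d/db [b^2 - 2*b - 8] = 2*b - 2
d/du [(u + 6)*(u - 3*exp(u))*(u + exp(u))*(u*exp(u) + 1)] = (u + 1)*(u + 6)*(u - 3*exp(u))*(u + exp(u))*exp(u) + (u + 6)*(u - 3*exp(u))*(u*exp(u) + 1)*(exp(u) + 1) - (u + 6)*(u + exp(u))*(u*exp(u) + 1)*(3*exp(u) - 1) + (u - 3*exp(u))*(u + exp(u))*(u*exp(u) + 1)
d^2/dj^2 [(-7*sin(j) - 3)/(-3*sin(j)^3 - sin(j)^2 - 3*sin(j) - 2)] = (-252*sin(j)^7 - 306*sin(j)^6 + 524*sin(j)^5 + 951*sin(j)^4 + 251*sin(j)^3 - 285*sin(j)^2 - 148*sin(j) - 42)/(3*sin(j)^3 + sin(j)^2 + 3*sin(j) + 2)^3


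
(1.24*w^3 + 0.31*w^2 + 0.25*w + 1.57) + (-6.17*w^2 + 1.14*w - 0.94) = 1.24*w^3 - 5.86*w^2 + 1.39*w + 0.63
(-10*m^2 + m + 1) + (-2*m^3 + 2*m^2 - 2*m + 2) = -2*m^3 - 8*m^2 - m + 3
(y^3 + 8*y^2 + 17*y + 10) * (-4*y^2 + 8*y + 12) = -4*y^5 - 24*y^4 + 8*y^3 + 192*y^2 + 284*y + 120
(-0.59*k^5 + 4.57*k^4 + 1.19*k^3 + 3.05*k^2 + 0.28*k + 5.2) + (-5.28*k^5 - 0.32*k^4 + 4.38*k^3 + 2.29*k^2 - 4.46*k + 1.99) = -5.87*k^5 + 4.25*k^4 + 5.57*k^3 + 5.34*k^2 - 4.18*k + 7.19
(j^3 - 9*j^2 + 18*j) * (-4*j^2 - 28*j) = -4*j^5 + 8*j^4 + 180*j^3 - 504*j^2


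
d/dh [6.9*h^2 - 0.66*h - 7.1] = 13.8*h - 0.66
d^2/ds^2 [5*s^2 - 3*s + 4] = 10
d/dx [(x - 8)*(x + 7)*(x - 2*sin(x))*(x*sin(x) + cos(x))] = x*(x - 8)*(x + 7)*(x - 2*sin(x))*cos(x) - (x - 8)*(x + 7)*(x*sin(x) + cos(x))*(2*cos(x) - 1) + (x - 8)*(x - 2*sin(x))*(x*sin(x) + cos(x)) + (x + 7)*(x - 2*sin(x))*(x*sin(x) + cos(x))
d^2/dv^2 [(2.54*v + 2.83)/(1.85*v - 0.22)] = 21.43891/(1.85*v - 0.22)^3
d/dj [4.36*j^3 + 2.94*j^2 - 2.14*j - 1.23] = 13.08*j^2 + 5.88*j - 2.14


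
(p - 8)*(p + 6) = p^2 - 2*p - 48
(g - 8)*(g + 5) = g^2 - 3*g - 40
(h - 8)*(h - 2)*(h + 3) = h^3 - 7*h^2 - 14*h + 48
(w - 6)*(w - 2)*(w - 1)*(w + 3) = w^4 - 6*w^3 - 7*w^2 + 48*w - 36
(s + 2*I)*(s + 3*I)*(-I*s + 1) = -I*s^3 + 6*s^2 + 11*I*s - 6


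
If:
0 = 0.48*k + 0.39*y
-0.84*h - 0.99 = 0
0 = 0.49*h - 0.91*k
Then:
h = -1.18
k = -0.63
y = 0.78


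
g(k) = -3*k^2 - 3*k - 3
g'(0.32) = -4.92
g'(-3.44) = 17.64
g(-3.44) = -28.18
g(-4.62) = -53.17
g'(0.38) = -5.28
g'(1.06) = -9.36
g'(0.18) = -4.08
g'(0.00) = -3.00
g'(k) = -6*k - 3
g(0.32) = -4.27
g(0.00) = -3.00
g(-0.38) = -2.29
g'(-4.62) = 24.72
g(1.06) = -9.55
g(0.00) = -3.00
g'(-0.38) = -0.72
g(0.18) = -3.64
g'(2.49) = -17.94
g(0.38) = -4.57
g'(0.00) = -3.00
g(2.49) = -29.07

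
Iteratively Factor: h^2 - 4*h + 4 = (h - 2)*(h - 2)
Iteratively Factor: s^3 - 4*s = (s)*(s^2 - 4) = s*(s - 2)*(s + 2)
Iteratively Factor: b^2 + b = (b)*(b + 1)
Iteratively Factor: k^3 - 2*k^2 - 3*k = (k + 1)*(k^2 - 3*k) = k*(k + 1)*(k - 3)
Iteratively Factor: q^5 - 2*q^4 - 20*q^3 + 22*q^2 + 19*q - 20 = (q + 1)*(q^4 - 3*q^3 - 17*q^2 + 39*q - 20) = (q - 5)*(q + 1)*(q^3 + 2*q^2 - 7*q + 4) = (q - 5)*(q - 1)*(q + 1)*(q^2 + 3*q - 4) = (q - 5)*(q - 1)^2*(q + 1)*(q + 4)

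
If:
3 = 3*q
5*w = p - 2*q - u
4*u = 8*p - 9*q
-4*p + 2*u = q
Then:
No Solution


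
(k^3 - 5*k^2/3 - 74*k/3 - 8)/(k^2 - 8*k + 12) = (3*k^2 + 13*k + 4)/(3*(k - 2))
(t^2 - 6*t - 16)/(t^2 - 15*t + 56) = (t + 2)/(t - 7)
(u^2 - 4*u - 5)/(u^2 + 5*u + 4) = (u - 5)/(u + 4)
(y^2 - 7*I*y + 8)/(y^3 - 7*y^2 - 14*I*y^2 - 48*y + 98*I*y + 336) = (y + I)/(y^2 - y*(7 + 6*I) + 42*I)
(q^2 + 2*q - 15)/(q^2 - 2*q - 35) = (q - 3)/(q - 7)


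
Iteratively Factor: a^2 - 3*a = (a)*(a - 3)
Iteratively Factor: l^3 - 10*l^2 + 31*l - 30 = (l - 5)*(l^2 - 5*l + 6) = (l - 5)*(l - 3)*(l - 2)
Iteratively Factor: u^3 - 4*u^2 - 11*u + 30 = (u - 5)*(u^2 + u - 6) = (u - 5)*(u + 3)*(u - 2)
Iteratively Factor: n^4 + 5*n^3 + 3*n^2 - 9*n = (n)*(n^3 + 5*n^2 + 3*n - 9) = n*(n - 1)*(n^2 + 6*n + 9) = n*(n - 1)*(n + 3)*(n + 3)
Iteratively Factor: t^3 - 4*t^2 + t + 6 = (t - 3)*(t^2 - t - 2) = (t - 3)*(t + 1)*(t - 2)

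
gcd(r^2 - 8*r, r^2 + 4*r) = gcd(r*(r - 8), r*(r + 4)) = r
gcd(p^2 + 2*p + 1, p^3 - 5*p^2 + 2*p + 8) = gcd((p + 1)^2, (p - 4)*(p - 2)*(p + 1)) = p + 1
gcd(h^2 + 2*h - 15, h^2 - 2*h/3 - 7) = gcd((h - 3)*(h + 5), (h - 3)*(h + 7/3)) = h - 3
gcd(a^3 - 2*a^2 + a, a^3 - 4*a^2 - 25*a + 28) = a - 1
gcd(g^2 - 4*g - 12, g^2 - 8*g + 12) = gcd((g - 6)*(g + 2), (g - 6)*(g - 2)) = g - 6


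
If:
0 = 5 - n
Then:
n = 5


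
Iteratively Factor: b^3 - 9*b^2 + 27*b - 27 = (b - 3)*(b^2 - 6*b + 9) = (b - 3)^2*(b - 3)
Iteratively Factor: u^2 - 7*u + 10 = (u - 2)*(u - 5)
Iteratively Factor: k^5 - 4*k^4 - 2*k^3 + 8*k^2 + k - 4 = (k - 1)*(k^4 - 3*k^3 - 5*k^2 + 3*k + 4) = (k - 4)*(k - 1)*(k^3 + k^2 - k - 1) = (k - 4)*(k - 1)*(k + 1)*(k^2 - 1) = (k - 4)*(k - 1)^2*(k + 1)*(k + 1)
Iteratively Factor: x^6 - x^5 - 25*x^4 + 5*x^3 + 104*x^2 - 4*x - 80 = (x + 4)*(x^5 - 5*x^4 - 5*x^3 + 25*x^2 + 4*x - 20) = (x - 1)*(x + 4)*(x^4 - 4*x^3 - 9*x^2 + 16*x + 20) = (x - 1)*(x + 1)*(x + 4)*(x^3 - 5*x^2 - 4*x + 20) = (x - 5)*(x - 1)*(x + 1)*(x + 4)*(x^2 - 4) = (x - 5)*(x - 2)*(x - 1)*(x + 1)*(x + 4)*(x + 2)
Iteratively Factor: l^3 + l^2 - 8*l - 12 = (l - 3)*(l^2 + 4*l + 4) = (l - 3)*(l + 2)*(l + 2)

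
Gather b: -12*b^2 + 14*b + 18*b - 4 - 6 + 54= -12*b^2 + 32*b + 44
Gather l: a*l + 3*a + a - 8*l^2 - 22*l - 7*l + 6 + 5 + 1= 4*a - 8*l^2 + l*(a - 29) + 12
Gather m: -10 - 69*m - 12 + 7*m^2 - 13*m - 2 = 7*m^2 - 82*m - 24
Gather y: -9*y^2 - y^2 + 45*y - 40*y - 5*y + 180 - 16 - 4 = 160 - 10*y^2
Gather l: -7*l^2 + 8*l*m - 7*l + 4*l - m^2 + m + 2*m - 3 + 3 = -7*l^2 + l*(8*m - 3) - m^2 + 3*m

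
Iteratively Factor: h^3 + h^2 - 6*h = (h + 3)*(h^2 - 2*h) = h*(h + 3)*(h - 2)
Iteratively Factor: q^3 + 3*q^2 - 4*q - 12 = (q - 2)*(q^2 + 5*q + 6) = (q - 2)*(q + 2)*(q + 3)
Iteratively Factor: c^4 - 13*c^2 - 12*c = (c + 3)*(c^3 - 3*c^2 - 4*c) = c*(c + 3)*(c^2 - 3*c - 4) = c*(c - 4)*(c + 3)*(c + 1)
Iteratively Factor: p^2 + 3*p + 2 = (p + 2)*(p + 1)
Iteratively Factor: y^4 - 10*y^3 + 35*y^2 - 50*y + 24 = (y - 1)*(y^3 - 9*y^2 + 26*y - 24) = (y - 2)*(y - 1)*(y^2 - 7*y + 12) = (y - 4)*(y - 2)*(y - 1)*(y - 3)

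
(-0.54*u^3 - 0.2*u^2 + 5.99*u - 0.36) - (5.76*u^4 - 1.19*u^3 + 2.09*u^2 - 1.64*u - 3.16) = -5.76*u^4 + 0.65*u^3 - 2.29*u^2 + 7.63*u + 2.8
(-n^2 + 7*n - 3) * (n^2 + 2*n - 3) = -n^4 + 5*n^3 + 14*n^2 - 27*n + 9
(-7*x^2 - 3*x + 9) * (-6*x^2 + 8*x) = 42*x^4 - 38*x^3 - 78*x^2 + 72*x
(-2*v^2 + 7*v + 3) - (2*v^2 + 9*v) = -4*v^2 - 2*v + 3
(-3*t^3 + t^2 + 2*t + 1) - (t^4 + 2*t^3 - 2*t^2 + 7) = -t^4 - 5*t^3 + 3*t^2 + 2*t - 6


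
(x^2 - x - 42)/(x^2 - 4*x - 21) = (x + 6)/(x + 3)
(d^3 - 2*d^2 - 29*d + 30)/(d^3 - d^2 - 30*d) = (d - 1)/d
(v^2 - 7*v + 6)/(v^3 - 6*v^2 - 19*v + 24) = (v - 6)/(v^2 - 5*v - 24)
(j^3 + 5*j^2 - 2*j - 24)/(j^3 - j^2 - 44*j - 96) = (j - 2)/(j - 8)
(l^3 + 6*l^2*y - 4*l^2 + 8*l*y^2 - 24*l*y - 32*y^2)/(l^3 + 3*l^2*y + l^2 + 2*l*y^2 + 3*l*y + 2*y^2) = (l^2 + 4*l*y - 4*l - 16*y)/(l^2 + l*y + l + y)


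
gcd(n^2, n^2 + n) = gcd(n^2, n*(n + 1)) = n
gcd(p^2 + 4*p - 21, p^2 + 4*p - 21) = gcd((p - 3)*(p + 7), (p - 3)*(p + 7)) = p^2 + 4*p - 21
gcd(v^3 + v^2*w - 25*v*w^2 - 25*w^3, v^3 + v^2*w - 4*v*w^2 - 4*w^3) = v + w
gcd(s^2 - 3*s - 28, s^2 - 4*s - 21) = s - 7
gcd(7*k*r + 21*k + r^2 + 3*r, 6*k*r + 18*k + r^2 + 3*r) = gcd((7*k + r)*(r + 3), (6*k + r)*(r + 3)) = r + 3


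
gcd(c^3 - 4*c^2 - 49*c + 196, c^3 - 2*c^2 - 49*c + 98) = c^2 - 49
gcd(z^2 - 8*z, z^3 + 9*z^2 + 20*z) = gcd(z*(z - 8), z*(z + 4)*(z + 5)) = z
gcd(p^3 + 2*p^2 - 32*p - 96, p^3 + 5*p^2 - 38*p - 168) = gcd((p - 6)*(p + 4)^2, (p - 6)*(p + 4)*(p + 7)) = p^2 - 2*p - 24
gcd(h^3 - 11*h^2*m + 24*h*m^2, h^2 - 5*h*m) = h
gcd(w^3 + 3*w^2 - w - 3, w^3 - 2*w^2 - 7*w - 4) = w + 1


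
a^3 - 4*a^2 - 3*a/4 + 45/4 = (a - 3)*(a - 5/2)*(a + 3/2)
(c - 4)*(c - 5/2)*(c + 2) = c^3 - 9*c^2/2 - 3*c + 20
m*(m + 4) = m^2 + 4*m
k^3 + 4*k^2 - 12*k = k*(k - 2)*(k + 6)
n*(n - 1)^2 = n^3 - 2*n^2 + n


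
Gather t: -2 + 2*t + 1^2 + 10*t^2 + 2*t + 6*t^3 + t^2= 6*t^3 + 11*t^2 + 4*t - 1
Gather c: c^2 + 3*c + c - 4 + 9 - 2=c^2 + 4*c + 3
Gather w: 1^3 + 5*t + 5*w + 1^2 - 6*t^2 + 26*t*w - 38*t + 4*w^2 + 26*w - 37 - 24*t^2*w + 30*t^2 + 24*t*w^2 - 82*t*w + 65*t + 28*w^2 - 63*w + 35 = 24*t^2 + 32*t + w^2*(24*t + 32) + w*(-24*t^2 - 56*t - 32)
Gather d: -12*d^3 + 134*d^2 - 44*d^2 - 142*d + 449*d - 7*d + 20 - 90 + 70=-12*d^3 + 90*d^2 + 300*d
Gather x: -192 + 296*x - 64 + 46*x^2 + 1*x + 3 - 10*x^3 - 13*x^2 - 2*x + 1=-10*x^3 + 33*x^2 + 295*x - 252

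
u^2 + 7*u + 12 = (u + 3)*(u + 4)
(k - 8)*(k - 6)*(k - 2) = k^3 - 16*k^2 + 76*k - 96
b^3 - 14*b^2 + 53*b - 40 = (b - 8)*(b - 5)*(b - 1)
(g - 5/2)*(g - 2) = g^2 - 9*g/2 + 5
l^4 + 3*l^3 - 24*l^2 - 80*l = l*(l - 5)*(l + 4)^2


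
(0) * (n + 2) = 0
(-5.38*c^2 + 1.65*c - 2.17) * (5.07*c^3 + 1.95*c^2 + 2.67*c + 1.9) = -27.2766*c^5 - 2.1255*c^4 - 22.149*c^3 - 10.048*c^2 - 2.6589*c - 4.123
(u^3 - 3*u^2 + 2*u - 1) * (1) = u^3 - 3*u^2 + 2*u - 1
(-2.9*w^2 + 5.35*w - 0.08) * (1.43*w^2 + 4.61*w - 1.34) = -4.147*w^4 - 5.7185*w^3 + 28.4351*w^2 - 7.5378*w + 0.1072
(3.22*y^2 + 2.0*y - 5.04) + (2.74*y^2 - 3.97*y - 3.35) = 5.96*y^2 - 1.97*y - 8.39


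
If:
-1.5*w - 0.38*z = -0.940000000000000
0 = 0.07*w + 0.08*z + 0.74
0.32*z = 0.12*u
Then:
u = -33.57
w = 3.82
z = -12.59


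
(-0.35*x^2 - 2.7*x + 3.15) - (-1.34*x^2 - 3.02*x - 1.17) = 0.99*x^2 + 0.32*x + 4.32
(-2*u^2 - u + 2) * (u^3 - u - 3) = -2*u^5 - u^4 + 4*u^3 + 7*u^2 + u - 6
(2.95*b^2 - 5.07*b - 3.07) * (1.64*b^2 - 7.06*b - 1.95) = 4.838*b^4 - 29.1418*b^3 + 25.0069*b^2 + 31.5607*b + 5.9865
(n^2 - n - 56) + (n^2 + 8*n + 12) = 2*n^2 + 7*n - 44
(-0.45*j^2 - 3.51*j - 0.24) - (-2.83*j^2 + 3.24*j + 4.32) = 2.38*j^2 - 6.75*j - 4.56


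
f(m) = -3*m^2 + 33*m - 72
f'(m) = 33 - 6*m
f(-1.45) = -126.16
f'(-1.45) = 41.70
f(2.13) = -15.32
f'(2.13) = 20.22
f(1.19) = -36.98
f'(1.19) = 25.86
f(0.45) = -57.76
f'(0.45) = 30.30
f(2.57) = -7.00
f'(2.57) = 17.58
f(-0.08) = -74.66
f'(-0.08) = 33.48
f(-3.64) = -231.87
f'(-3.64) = 54.84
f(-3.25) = -210.94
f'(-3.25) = 52.50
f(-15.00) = -1242.00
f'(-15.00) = 123.00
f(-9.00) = -612.00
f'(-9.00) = 87.00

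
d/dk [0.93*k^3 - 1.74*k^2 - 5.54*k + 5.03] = 2.79*k^2 - 3.48*k - 5.54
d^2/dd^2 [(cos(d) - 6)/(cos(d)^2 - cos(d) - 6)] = (9*sin(d)^4*cos(d) - 23*sin(d)^4 + 166*sin(d)^2 + 77*cos(d)/2 + 15*cos(3*d) - cos(5*d)/2 - 47)/(sin(d)^2 + cos(d) + 5)^3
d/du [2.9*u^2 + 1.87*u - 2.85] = 5.8*u + 1.87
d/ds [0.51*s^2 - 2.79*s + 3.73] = 1.02*s - 2.79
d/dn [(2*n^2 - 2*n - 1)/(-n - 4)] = (-2*n^2 - 16*n + 7)/(n^2 + 8*n + 16)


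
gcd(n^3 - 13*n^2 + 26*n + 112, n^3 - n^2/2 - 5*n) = n + 2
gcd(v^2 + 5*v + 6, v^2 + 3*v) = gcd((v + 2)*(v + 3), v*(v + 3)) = v + 3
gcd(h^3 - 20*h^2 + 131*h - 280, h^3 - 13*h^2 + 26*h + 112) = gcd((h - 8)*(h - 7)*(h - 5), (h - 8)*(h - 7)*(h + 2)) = h^2 - 15*h + 56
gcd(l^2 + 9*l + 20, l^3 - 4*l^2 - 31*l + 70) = l + 5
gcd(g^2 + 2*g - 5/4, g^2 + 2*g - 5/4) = g^2 + 2*g - 5/4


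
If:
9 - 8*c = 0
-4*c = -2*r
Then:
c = 9/8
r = 9/4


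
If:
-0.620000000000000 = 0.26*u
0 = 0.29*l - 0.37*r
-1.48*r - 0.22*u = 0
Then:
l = 0.45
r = 0.35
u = -2.38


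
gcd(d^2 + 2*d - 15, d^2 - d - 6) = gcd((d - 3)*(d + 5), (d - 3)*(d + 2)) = d - 3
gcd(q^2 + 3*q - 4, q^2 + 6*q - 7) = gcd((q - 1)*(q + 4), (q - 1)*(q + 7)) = q - 1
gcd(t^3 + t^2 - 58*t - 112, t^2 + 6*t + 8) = t + 2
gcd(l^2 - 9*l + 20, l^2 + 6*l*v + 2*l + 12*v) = 1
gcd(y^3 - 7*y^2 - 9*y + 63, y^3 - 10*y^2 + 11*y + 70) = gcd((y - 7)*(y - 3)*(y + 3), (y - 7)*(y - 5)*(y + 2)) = y - 7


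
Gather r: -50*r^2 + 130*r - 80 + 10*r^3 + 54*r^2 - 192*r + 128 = 10*r^3 + 4*r^2 - 62*r + 48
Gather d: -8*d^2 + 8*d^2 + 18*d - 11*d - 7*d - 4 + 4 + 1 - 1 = 0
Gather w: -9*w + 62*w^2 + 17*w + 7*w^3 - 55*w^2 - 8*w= 7*w^3 + 7*w^2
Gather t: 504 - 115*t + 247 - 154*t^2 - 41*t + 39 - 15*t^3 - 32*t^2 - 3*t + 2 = -15*t^3 - 186*t^2 - 159*t + 792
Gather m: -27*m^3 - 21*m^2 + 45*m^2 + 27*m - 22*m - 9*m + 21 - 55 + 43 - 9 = -27*m^3 + 24*m^2 - 4*m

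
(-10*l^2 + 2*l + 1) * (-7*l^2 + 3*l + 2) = 70*l^4 - 44*l^3 - 21*l^2 + 7*l + 2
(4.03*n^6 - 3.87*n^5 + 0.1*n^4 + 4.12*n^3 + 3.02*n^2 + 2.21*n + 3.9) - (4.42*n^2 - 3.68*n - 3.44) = 4.03*n^6 - 3.87*n^5 + 0.1*n^4 + 4.12*n^3 - 1.4*n^2 + 5.89*n + 7.34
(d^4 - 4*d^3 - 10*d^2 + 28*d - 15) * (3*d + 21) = 3*d^5 + 9*d^4 - 114*d^3 - 126*d^2 + 543*d - 315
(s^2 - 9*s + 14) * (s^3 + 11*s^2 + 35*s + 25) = s^5 + 2*s^4 - 50*s^3 - 136*s^2 + 265*s + 350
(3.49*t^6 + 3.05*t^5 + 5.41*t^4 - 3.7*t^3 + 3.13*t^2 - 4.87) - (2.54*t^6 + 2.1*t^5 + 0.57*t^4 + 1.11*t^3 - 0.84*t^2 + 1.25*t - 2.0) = 0.95*t^6 + 0.95*t^5 + 4.84*t^4 - 4.81*t^3 + 3.97*t^2 - 1.25*t - 2.87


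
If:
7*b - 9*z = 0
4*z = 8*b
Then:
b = 0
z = 0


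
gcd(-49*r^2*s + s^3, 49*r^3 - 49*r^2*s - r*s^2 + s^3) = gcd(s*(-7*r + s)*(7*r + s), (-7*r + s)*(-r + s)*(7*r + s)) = 49*r^2 - s^2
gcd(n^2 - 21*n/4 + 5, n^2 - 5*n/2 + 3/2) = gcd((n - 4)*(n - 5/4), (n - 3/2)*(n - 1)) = 1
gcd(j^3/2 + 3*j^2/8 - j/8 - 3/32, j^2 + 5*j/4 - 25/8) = 1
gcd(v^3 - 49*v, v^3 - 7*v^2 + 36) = 1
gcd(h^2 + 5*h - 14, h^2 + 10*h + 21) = h + 7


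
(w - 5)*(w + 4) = w^2 - w - 20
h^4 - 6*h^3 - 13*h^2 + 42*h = h*(h - 7)*(h - 2)*(h + 3)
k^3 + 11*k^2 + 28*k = k*(k + 4)*(k + 7)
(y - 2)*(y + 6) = y^2 + 4*y - 12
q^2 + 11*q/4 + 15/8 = (q + 5/4)*(q + 3/2)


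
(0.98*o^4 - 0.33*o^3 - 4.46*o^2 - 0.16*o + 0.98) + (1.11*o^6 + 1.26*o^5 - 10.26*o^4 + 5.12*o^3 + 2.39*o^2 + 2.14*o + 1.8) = 1.11*o^6 + 1.26*o^5 - 9.28*o^4 + 4.79*o^3 - 2.07*o^2 + 1.98*o + 2.78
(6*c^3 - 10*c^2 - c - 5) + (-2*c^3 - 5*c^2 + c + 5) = 4*c^3 - 15*c^2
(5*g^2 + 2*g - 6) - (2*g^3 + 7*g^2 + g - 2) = -2*g^3 - 2*g^2 + g - 4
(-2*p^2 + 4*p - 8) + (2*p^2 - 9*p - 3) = -5*p - 11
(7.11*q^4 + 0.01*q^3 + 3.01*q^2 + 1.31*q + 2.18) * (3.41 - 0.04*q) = -0.2844*q^5 + 24.2447*q^4 - 0.0863*q^3 + 10.2117*q^2 + 4.3799*q + 7.4338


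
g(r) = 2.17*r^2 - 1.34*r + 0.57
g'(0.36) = 0.22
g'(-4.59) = -21.26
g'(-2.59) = -12.58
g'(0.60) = 1.26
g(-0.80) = 3.03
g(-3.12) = 25.87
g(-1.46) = 7.15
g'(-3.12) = -14.88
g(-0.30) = 1.17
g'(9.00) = 37.72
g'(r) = 4.34*r - 1.34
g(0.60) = 0.55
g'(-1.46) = -7.68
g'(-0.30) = -2.64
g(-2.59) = 18.60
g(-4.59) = 52.44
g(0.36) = 0.37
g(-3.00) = 24.12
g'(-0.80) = -4.81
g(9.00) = 164.28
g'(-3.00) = -14.36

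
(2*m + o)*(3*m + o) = 6*m^2 + 5*m*o + o^2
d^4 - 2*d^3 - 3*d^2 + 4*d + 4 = (d - 2)^2*(d + 1)^2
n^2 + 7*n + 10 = (n + 2)*(n + 5)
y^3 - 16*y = y*(y - 4)*(y + 4)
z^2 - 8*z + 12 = (z - 6)*(z - 2)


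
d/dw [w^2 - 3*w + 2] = 2*w - 3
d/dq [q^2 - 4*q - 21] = 2*q - 4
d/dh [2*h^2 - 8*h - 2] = 4*h - 8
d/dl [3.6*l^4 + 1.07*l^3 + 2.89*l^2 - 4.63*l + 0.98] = 14.4*l^3 + 3.21*l^2 + 5.78*l - 4.63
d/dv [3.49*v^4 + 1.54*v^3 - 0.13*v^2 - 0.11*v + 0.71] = 13.96*v^3 + 4.62*v^2 - 0.26*v - 0.11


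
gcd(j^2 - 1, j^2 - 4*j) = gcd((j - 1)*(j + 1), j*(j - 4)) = 1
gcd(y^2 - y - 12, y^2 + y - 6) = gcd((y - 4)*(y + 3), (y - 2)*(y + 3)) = y + 3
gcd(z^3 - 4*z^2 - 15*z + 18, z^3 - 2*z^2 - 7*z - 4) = 1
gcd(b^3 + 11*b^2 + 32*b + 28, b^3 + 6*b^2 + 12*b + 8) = b^2 + 4*b + 4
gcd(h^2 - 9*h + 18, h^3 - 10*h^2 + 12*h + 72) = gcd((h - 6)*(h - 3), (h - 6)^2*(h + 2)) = h - 6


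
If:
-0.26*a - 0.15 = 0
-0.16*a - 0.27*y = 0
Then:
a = -0.58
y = 0.34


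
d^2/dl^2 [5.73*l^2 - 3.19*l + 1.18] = 11.4600000000000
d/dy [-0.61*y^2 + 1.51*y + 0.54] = 1.51 - 1.22*y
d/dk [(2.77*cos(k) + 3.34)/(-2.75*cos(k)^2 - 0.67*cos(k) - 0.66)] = (7.6175*sin(k)^2 - 18.37*cos(k) - 8.0271)*sin(k)/(2.75*cos(k)^2 + 0.67*cos(k) + 0.66)^2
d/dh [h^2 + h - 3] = 2*h + 1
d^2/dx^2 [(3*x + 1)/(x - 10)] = 62/(x - 10)^3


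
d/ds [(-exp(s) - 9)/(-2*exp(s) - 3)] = -15*exp(s)/(2*exp(s) + 3)^2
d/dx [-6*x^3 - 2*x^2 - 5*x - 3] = -18*x^2 - 4*x - 5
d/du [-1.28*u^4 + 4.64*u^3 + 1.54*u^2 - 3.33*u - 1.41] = -5.12*u^3 + 13.92*u^2 + 3.08*u - 3.33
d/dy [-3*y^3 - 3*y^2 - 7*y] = -9*y^2 - 6*y - 7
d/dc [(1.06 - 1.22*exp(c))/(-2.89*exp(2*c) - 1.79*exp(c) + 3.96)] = (-3.5258*exp(2*c) + 6.1268*exp(c) - 2.9338)*exp(c)/(8.3521*exp(4*c) + 10.3462*exp(3*c) - 19.6847*exp(2*c) - 14.1768*exp(c) + 15.6816)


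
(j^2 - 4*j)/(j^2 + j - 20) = j/(j + 5)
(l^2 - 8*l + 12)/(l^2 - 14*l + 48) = (l - 2)/(l - 8)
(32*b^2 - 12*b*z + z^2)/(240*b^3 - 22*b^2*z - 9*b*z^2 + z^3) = (-4*b + z)/(-30*b^2 - b*z + z^2)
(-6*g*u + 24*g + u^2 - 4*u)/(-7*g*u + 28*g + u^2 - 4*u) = (-6*g + u)/(-7*g + u)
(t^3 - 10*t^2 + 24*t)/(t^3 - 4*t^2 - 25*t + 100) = t*(t - 6)/(t^2 - 25)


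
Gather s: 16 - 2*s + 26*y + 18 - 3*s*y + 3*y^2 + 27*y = s*(-3*y - 2) + 3*y^2 + 53*y + 34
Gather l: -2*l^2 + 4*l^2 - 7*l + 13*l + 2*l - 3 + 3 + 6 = 2*l^2 + 8*l + 6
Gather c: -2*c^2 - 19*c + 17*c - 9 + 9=-2*c^2 - 2*c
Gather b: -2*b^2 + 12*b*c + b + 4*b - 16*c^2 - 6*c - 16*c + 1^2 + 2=-2*b^2 + b*(12*c + 5) - 16*c^2 - 22*c + 3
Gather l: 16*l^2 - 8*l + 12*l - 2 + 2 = 16*l^2 + 4*l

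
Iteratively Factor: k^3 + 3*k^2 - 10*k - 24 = (k + 4)*(k^2 - k - 6) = (k + 2)*(k + 4)*(k - 3)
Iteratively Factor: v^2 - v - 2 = (v - 2)*(v + 1)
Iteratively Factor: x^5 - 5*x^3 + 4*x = (x - 1)*(x^4 + x^3 - 4*x^2 - 4*x) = (x - 2)*(x - 1)*(x^3 + 3*x^2 + 2*x) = (x - 2)*(x - 1)*(x + 2)*(x^2 + x) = (x - 2)*(x - 1)*(x + 1)*(x + 2)*(x)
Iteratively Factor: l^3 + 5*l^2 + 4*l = (l + 4)*(l^2 + l) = (l + 1)*(l + 4)*(l)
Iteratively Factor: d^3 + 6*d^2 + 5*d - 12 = (d + 4)*(d^2 + 2*d - 3) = (d - 1)*(d + 4)*(d + 3)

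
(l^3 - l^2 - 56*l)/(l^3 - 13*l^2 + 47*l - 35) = l*(l^2 - l - 56)/(l^3 - 13*l^2 + 47*l - 35)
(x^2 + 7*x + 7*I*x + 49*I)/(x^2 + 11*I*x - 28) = (x + 7)/(x + 4*I)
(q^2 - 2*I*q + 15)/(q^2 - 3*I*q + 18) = (q - 5*I)/(q - 6*I)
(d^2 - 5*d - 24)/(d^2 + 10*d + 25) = (d^2 - 5*d - 24)/(d^2 + 10*d + 25)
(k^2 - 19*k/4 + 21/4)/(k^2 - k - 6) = (k - 7/4)/(k + 2)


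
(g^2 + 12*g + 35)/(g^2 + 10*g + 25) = (g + 7)/(g + 5)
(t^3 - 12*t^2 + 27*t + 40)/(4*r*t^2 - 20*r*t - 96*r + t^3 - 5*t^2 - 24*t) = (t^2 - 4*t - 5)/(4*r*t + 12*r + t^2 + 3*t)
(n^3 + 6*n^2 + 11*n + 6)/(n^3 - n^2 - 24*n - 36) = (n + 1)/(n - 6)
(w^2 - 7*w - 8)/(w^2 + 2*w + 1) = (w - 8)/(w + 1)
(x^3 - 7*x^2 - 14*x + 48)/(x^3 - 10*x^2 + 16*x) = (x + 3)/x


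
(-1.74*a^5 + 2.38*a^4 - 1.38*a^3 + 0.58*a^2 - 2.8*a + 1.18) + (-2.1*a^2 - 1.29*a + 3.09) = -1.74*a^5 + 2.38*a^4 - 1.38*a^3 - 1.52*a^2 - 4.09*a + 4.27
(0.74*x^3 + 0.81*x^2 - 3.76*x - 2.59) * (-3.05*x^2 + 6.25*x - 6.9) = -2.257*x^5 + 2.1545*x^4 + 11.4245*x^3 - 21.1895*x^2 + 9.7565*x + 17.871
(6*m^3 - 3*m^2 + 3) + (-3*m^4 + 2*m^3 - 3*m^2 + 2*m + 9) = -3*m^4 + 8*m^3 - 6*m^2 + 2*m + 12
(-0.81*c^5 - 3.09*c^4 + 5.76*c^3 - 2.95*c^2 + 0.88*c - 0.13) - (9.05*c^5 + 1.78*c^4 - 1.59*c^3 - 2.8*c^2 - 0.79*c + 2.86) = -9.86*c^5 - 4.87*c^4 + 7.35*c^3 - 0.15*c^2 + 1.67*c - 2.99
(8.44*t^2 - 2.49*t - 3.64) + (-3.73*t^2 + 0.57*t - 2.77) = 4.71*t^2 - 1.92*t - 6.41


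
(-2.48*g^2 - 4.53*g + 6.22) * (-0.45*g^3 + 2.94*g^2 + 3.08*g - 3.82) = 1.116*g^5 - 5.2527*g^4 - 23.7556*g^3 + 13.808*g^2 + 36.4622*g - 23.7604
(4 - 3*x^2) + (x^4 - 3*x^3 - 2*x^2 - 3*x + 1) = x^4 - 3*x^3 - 5*x^2 - 3*x + 5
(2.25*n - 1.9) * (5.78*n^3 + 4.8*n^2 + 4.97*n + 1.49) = 13.005*n^4 - 0.182*n^3 + 2.0625*n^2 - 6.0905*n - 2.831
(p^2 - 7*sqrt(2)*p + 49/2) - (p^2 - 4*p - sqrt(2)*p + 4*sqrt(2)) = -6*sqrt(2)*p + 4*p - 4*sqrt(2) + 49/2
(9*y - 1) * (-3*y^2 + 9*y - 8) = -27*y^3 + 84*y^2 - 81*y + 8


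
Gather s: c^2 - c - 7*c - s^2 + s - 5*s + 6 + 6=c^2 - 8*c - s^2 - 4*s + 12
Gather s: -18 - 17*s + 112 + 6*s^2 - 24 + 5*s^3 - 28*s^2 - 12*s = 5*s^3 - 22*s^2 - 29*s + 70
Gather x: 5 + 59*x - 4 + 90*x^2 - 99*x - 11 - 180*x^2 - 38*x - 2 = -90*x^2 - 78*x - 12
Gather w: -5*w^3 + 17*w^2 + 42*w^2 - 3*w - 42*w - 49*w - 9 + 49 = -5*w^3 + 59*w^2 - 94*w + 40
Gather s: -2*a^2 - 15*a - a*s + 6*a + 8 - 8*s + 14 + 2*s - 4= -2*a^2 - 9*a + s*(-a - 6) + 18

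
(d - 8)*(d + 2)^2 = d^3 - 4*d^2 - 28*d - 32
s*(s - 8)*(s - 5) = s^3 - 13*s^2 + 40*s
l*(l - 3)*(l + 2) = l^3 - l^2 - 6*l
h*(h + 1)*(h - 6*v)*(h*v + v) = h^4*v - 6*h^3*v^2 + 2*h^3*v - 12*h^2*v^2 + h^2*v - 6*h*v^2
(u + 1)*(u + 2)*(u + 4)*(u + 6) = u^4 + 13*u^3 + 56*u^2 + 92*u + 48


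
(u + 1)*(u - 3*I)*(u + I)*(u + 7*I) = u^4 + u^3 + 5*I*u^3 + 17*u^2 + 5*I*u^2 + 17*u + 21*I*u + 21*I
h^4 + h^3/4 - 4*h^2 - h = h*(h - 2)*(h + 1/4)*(h + 2)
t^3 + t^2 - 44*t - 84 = (t - 7)*(t + 2)*(t + 6)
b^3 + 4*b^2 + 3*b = b*(b + 1)*(b + 3)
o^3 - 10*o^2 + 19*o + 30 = (o - 6)*(o - 5)*(o + 1)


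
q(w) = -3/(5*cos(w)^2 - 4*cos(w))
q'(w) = -3*(10*sin(w)*cos(w) - 4*sin(w))/(5*cos(w)^2 - 4*cos(w))^2 = 6*(2 - 5*cos(w))*sin(w)/((5*cos(w) - 4)^2*cos(w)^2)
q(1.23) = 3.85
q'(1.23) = 3.07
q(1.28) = 4.08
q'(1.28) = 6.01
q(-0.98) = 4.43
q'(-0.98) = 8.54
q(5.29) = 4.33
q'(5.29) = 7.63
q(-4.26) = -1.11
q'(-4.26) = 3.09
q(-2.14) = -0.83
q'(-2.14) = -1.82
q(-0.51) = -9.45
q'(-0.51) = 68.71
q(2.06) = -1.01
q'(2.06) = 2.59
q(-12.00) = -16.21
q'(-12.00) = -208.69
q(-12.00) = -16.21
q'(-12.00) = -208.69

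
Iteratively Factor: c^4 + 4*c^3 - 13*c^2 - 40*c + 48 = (c - 3)*(c^3 + 7*c^2 + 8*c - 16) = (c - 3)*(c + 4)*(c^2 + 3*c - 4) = (c - 3)*(c - 1)*(c + 4)*(c + 4)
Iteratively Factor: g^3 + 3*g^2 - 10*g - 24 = (g + 4)*(g^2 - g - 6) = (g - 3)*(g + 4)*(g + 2)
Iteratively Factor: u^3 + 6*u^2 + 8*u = (u + 2)*(u^2 + 4*u) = (u + 2)*(u + 4)*(u)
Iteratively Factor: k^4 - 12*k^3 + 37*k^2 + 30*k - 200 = (k - 5)*(k^3 - 7*k^2 + 2*k + 40) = (k - 5)*(k + 2)*(k^2 - 9*k + 20) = (k - 5)^2*(k + 2)*(k - 4)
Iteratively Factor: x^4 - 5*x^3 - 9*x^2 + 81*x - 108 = (x - 3)*(x^3 - 2*x^2 - 15*x + 36) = (x - 3)^2*(x^2 + x - 12) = (x - 3)^3*(x + 4)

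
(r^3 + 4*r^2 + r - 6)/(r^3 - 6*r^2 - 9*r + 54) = (r^2 + r - 2)/(r^2 - 9*r + 18)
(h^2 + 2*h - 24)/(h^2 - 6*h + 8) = (h + 6)/(h - 2)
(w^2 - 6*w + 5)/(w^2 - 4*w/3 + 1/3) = 3*(w - 5)/(3*w - 1)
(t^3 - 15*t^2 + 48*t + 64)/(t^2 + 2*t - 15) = (t^3 - 15*t^2 + 48*t + 64)/(t^2 + 2*t - 15)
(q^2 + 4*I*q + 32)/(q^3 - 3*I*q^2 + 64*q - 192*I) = (q - 4*I)/(q^2 - 11*I*q - 24)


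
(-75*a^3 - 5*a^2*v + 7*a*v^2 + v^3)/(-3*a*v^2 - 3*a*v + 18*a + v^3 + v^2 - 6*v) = (25*a^2 + 10*a*v + v^2)/(v^2 + v - 6)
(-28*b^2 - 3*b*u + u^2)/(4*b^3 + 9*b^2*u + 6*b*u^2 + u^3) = (-7*b + u)/(b^2 + 2*b*u + u^2)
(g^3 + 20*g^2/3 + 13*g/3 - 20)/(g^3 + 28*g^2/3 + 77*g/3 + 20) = (3*g - 4)/(3*g + 4)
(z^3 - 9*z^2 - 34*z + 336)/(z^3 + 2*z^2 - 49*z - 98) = (z^2 - 2*z - 48)/(z^2 + 9*z + 14)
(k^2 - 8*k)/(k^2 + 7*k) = (k - 8)/(k + 7)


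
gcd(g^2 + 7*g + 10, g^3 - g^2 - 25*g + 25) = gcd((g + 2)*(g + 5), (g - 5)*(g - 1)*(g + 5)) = g + 5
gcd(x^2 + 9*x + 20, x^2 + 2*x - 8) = x + 4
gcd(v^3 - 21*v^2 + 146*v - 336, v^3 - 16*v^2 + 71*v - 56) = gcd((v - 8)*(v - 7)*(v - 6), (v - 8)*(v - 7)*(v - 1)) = v^2 - 15*v + 56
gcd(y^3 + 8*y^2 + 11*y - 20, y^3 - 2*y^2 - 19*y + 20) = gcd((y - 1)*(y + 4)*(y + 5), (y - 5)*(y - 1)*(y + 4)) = y^2 + 3*y - 4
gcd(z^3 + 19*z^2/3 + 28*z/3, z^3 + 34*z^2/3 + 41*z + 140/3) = z^2 + 19*z/3 + 28/3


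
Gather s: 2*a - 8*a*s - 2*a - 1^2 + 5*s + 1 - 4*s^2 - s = -4*s^2 + s*(4 - 8*a)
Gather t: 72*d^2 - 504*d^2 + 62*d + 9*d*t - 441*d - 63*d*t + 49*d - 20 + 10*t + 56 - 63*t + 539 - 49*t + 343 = -432*d^2 - 330*d + t*(-54*d - 102) + 918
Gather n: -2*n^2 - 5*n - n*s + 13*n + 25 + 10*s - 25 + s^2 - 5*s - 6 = -2*n^2 + n*(8 - s) + s^2 + 5*s - 6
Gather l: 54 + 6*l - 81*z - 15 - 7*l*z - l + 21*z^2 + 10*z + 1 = l*(5 - 7*z) + 21*z^2 - 71*z + 40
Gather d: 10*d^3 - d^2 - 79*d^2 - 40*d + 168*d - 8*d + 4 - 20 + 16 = 10*d^3 - 80*d^2 + 120*d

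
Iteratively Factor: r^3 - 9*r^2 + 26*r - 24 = (r - 3)*(r^2 - 6*r + 8) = (r - 3)*(r - 2)*(r - 4)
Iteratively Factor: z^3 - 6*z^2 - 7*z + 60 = (z - 4)*(z^2 - 2*z - 15) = (z - 5)*(z - 4)*(z + 3)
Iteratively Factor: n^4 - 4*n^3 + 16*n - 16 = (n + 2)*(n^3 - 6*n^2 + 12*n - 8) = (n - 2)*(n + 2)*(n^2 - 4*n + 4) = (n - 2)^2*(n + 2)*(n - 2)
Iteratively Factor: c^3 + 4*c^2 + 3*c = (c + 3)*(c^2 + c) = (c + 1)*(c + 3)*(c)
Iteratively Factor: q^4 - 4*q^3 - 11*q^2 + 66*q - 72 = (q - 3)*(q^3 - q^2 - 14*q + 24) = (q - 3)^2*(q^2 + 2*q - 8) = (q - 3)^2*(q - 2)*(q + 4)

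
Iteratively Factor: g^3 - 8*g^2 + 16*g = (g)*(g^2 - 8*g + 16) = g*(g - 4)*(g - 4)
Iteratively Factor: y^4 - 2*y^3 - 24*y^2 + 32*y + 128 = (y + 2)*(y^3 - 4*y^2 - 16*y + 64) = (y + 2)*(y + 4)*(y^2 - 8*y + 16) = (y - 4)*(y + 2)*(y + 4)*(y - 4)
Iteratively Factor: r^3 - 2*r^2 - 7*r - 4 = (r + 1)*(r^2 - 3*r - 4) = (r - 4)*(r + 1)*(r + 1)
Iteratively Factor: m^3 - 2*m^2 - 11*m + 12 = (m - 1)*(m^2 - m - 12) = (m - 1)*(m + 3)*(m - 4)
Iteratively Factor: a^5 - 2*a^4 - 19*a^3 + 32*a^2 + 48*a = (a + 4)*(a^4 - 6*a^3 + 5*a^2 + 12*a) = a*(a + 4)*(a^3 - 6*a^2 + 5*a + 12) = a*(a + 1)*(a + 4)*(a^2 - 7*a + 12) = a*(a - 4)*(a + 1)*(a + 4)*(a - 3)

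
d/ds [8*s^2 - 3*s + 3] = 16*s - 3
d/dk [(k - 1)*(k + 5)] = 2*k + 4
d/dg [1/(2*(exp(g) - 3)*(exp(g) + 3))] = -exp(2*g)/(exp(4*g) - 18*exp(2*g) + 81)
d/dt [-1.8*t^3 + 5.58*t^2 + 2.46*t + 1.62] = -5.4*t^2 + 11.16*t + 2.46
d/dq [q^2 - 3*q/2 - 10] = 2*q - 3/2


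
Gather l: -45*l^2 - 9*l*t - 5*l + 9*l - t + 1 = -45*l^2 + l*(4 - 9*t) - t + 1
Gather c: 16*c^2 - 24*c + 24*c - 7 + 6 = 16*c^2 - 1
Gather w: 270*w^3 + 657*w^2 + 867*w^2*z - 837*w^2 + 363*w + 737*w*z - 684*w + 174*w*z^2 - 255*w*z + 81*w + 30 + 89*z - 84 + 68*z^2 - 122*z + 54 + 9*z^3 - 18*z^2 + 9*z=270*w^3 + w^2*(867*z - 180) + w*(174*z^2 + 482*z - 240) + 9*z^3 + 50*z^2 - 24*z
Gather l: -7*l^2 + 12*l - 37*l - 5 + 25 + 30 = -7*l^2 - 25*l + 50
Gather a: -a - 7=-a - 7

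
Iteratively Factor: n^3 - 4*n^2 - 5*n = (n - 5)*(n^2 + n) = (n - 5)*(n + 1)*(n)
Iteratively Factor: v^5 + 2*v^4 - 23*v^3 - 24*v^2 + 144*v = (v + 4)*(v^4 - 2*v^3 - 15*v^2 + 36*v) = (v - 3)*(v + 4)*(v^3 + v^2 - 12*v) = (v - 3)^2*(v + 4)*(v^2 + 4*v) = (v - 3)^2*(v + 4)^2*(v)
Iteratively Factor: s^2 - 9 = (s - 3)*(s + 3)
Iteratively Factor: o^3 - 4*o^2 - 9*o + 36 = (o - 3)*(o^2 - o - 12) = (o - 4)*(o - 3)*(o + 3)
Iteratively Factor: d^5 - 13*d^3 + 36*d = (d - 2)*(d^4 + 2*d^3 - 9*d^2 - 18*d) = (d - 2)*(d + 2)*(d^3 - 9*d) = d*(d - 2)*(d + 2)*(d^2 - 9) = d*(d - 3)*(d - 2)*(d + 2)*(d + 3)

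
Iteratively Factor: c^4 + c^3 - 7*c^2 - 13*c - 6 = (c + 1)*(c^3 - 7*c - 6) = (c + 1)*(c + 2)*(c^2 - 2*c - 3) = (c + 1)^2*(c + 2)*(c - 3)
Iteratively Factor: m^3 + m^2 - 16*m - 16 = (m - 4)*(m^2 + 5*m + 4) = (m - 4)*(m + 1)*(m + 4)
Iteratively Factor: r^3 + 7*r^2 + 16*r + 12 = (r + 3)*(r^2 + 4*r + 4) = (r + 2)*(r + 3)*(r + 2)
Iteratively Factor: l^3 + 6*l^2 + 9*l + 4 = (l + 1)*(l^2 + 5*l + 4) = (l + 1)*(l + 4)*(l + 1)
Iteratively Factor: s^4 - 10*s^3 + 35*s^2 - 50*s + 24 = (s - 2)*(s^3 - 8*s^2 + 19*s - 12) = (s - 3)*(s - 2)*(s^2 - 5*s + 4) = (s - 3)*(s - 2)*(s - 1)*(s - 4)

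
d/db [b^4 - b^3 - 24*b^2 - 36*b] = 4*b^3 - 3*b^2 - 48*b - 36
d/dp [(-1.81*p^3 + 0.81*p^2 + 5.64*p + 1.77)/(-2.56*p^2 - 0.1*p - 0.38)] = (4.6336*p^4 + 0.362*p^3 + 16.4208*p^2 + 8.4468*p - 1.9662)/(6.5536*p^4 + 0.512*p^3 + 1.9556*p^2 + 0.076*p + 0.1444)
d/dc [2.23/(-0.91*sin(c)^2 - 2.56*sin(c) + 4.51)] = (4.0586*sin(c) + 5.7088)*cos(c)/(0.91*sin(c)^2 + 2.56*sin(c) - 4.51)^2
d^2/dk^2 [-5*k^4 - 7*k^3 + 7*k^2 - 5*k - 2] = -60*k^2 - 42*k + 14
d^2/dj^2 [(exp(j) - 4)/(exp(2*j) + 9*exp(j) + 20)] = (exp(4*j) - 25*exp(3*j) - 228*exp(2*j) - 184*exp(j) + 1120)*exp(j)/(exp(6*j) + 27*exp(5*j) + 303*exp(4*j) + 1809*exp(3*j) + 6060*exp(2*j) + 10800*exp(j) + 8000)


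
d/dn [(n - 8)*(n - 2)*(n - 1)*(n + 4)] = 4*n^3 - 21*n^2 - 36*n + 88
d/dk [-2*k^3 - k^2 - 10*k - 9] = -6*k^2 - 2*k - 10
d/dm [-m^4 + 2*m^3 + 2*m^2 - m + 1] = -4*m^3 + 6*m^2 + 4*m - 1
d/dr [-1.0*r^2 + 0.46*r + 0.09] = 0.46 - 2.0*r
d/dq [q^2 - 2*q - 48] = 2*q - 2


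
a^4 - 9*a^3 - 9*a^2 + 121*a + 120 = (a - 8)*(a - 5)*(a + 1)*(a + 3)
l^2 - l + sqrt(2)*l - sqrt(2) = (l - 1)*(l + sqrt(2))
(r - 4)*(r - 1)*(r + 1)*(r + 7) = r^4 + 3*r^3 - 29*r^2 - 3*r + 28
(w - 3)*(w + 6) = w^2 + 3*w - 18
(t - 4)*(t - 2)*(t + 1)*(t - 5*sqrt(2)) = t^4 - 5*sqrt(2)*t^3 - 5*t^3 + 2*t^2 + 25*sqrt(2)*t^2 - 10*sqrt(2)*t + 8*t - 40*sqrt(2)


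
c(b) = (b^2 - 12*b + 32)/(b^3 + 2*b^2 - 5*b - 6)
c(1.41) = -2.72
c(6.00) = -0.02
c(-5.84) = -1.26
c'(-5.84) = -0.65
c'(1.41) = -1.40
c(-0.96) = -184.00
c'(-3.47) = -33.65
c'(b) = (2*b - 12)/(b^3 + 2*b^2 - 5*b - 6) + (-3*b^2 - 4*b + 5)*(b^2 - 12*b + 32)/(b^3 + 2*b^2 - 5*b - 6)^2 = (-b^4 + 24*b^3 - 77*b^2 - 140*b + 232)/(b^6 + 4*b^5 - 6*b^4 - 32*b^3 + b^2 + 60*b + 36)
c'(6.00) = 0.01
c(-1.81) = 15.52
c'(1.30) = -0.63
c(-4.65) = -2.73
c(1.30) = -2.61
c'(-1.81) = 5.94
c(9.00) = 0.01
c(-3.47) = -13.49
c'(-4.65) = -2.28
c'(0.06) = 5.64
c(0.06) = -4.97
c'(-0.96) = 4685.56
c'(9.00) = 0.01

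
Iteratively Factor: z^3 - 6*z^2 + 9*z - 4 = (z - 1)*(z^2 - 5*z + 4) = (z - 1)^2*(z - 4)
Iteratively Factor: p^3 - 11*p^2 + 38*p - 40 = (p - 4)*(p^2 - 7*p + 10) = (p - 4)*(p - 2)*(p - 5)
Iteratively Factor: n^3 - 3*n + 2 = (n - 1)*(n^2 + n - 2) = (n - 1)*(n + 2)*(n - 1)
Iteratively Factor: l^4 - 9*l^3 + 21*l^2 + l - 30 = (l - 3)*(l^3 - 6*l^2 + 3*l + 10) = (l - 3)*(l - 2)*(l^2 - 4*l - 5) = (l - 3)*(l - 2)*(l + 1)*(l - 5)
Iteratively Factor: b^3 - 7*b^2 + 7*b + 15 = (b - 5)*(b^2 - 2*b - 3) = (b - 5)*(b + 1)*(b - 3)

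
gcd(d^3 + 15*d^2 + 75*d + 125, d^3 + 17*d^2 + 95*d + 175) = d^2 + 10*d + 25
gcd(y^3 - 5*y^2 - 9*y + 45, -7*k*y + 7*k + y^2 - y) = 1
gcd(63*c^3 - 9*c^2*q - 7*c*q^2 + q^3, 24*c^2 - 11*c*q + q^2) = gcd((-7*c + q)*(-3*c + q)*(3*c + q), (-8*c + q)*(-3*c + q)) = -3*c + q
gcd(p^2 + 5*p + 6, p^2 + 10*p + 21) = p + 3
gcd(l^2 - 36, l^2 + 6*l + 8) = 1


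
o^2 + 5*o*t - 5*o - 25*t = (o - 5)*(o + 5*t)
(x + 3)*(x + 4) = x^2 + 7*x + 12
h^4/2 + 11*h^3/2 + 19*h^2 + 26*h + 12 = (h/2 + 1/2)*(h + 2)^2*(h + 6)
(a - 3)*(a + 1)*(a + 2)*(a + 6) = a^4 + 6*a^3 - 7*a^2 - 48*a - 36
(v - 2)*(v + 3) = v^2 + v - 6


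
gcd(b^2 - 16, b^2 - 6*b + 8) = b - 4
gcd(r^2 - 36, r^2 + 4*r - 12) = r + 6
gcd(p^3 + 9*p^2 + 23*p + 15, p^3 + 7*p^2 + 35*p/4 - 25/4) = p + 5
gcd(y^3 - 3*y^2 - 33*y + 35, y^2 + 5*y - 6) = y - 1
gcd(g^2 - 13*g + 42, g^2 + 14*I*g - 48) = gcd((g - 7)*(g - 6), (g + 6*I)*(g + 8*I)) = 1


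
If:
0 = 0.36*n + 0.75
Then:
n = -2.08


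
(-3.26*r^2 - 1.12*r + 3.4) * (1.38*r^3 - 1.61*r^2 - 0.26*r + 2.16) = -4.4988*r^5 + 3.703*r^4 + 7.3428*r^3 - 12.2244*r^2 - 3.3032*r + 7.344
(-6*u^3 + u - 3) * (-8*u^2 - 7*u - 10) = 48*u^5 + 42*u^4 + 52*u^3 + 17*u^2 + 11*u + 30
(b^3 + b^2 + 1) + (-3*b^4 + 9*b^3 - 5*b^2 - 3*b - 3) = -3*b^4 + 10*b^3 - 4*b^2 - 3*b - 2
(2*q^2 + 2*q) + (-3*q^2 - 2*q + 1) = 1 - q^2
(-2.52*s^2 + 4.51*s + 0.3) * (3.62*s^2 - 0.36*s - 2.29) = -9.1224*s^4 + 17.2334*s^3 + 5.2332*s^2 - 10.4359*s - 0.687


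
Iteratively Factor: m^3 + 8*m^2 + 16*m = (m)*(m^2 + 8*m + 16) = m*(m + 4)*(m + 4)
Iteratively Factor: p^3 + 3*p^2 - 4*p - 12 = (p - 2)*(p^2 + 5*p + 6) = (p - 2)*(p + 2)*(p + 3)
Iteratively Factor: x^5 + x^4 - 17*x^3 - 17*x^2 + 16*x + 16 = (x - 1)*(x^4 + 2*x^3 - 15*x^2 - 32*x - 16) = (x - 4)*(x - 1)*(x^3 + 6*x^2 + 9*x + 4) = (x - 4)*(x - 1)*(x + 1)*(x^2 + 5*x + 4) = (x - 4)*(x - 1)*(x + 1)*(x + 4)*(x + 1)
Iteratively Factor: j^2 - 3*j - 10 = (j - 5)*(j + 2)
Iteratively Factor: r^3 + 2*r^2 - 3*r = (r)*(r^2 + 2*r - 3) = r*(r - 1)*(r + 3)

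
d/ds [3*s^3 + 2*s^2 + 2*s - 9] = 9*s^2 + 4*s + 2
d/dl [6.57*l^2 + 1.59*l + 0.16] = 13.14*l + 1.59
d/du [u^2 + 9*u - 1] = 2*u + 9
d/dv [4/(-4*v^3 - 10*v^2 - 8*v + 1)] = 16*(3*v^2 + 5*v + 2)/(4*v^3 + 10*v^2 + 8*v - 1)^2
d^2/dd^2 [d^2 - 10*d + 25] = 2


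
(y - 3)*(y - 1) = y^2 - 4*y + 3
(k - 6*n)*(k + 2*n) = k^2 - 4*k*n - 12*n^2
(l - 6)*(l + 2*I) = l^2 - 6*l + 2*I*l - 12*I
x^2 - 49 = (x - 7)*(x + 7)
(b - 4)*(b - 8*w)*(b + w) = b^3 - 7*b^2*w - 4*b^2 - 8*b*w^2 + 28*b*w + 32*w^2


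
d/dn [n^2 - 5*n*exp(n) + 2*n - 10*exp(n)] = -5*n*exp(n) + 2*n - 15*exp(n) + 2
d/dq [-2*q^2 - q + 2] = -4*q - 1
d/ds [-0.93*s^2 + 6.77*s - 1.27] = 6.77 - 1.86*s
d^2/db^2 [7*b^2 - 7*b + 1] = 14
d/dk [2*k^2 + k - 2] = 4*k + 1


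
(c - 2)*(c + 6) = c^2 + 4*c - 12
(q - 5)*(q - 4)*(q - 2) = q^3 - 11*q^2 + 38*q - 40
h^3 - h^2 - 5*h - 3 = (h - 3)*(h + 1)^2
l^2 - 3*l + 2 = (l - 2)*(l - 1)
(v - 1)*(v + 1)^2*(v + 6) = v^4 + 7*v^3 + 5*v^2 - 7*v - 6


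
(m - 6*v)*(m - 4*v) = m^2 - 10*m*v + 24*v^2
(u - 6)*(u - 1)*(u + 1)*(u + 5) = u^4 - u^3 - 31*u^2 + u + 30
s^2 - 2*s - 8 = (s - 4)*(s + 2)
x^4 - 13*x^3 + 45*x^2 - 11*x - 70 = (x - 7)*(x - 5)*(x - 2)*(x + 1)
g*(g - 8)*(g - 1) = g^3 - 9*g^2 + 8*g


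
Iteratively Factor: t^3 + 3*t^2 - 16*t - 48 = (t + 4)*(t^2 - t - 12) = (t - 4)*(t + 4)*(t + 3)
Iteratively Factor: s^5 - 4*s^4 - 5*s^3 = (s)*(s^4 - 4*s^3 - 5*s^2) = s^2*(s^3 - 4*s^2 - 5*s) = s^2*(s + 1)*(s^2 - 5*s) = s^3*(s + 1)*(s - 5)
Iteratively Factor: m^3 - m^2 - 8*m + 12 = (m - 2)*(m^2 + m - 6) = (m - 2)^2*(m + 3)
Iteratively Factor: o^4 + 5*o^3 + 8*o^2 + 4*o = (o)*(o^3 + 5*o^2 + 8*o + 4) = o*(o + 1)*(o^2 + 4*o + 4) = o*(o + 1)*(o + 2)*(o + 2)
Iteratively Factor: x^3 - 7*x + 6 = (x - 2)*(x^2 + 2*x - 3) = (x - 2)*(x + 3)*(x - 1)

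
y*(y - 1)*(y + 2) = y^3 + y^2 - 2*y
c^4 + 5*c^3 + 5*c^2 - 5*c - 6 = (c - 1)*(c + 1)*(c + 2)*(c + 3)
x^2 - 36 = (x - 6)*(x + 6)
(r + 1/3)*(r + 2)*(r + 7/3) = r^3 + 14*r^2/3 + 55*r/9 + 14/9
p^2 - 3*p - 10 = (p - 5)*(p + 2)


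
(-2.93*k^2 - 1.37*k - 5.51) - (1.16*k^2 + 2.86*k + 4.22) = -4.09*k^2 - 4.23*k - 9.73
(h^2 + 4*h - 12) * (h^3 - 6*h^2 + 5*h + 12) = h^5 - 2*h^4 - 31*h^3 + 104*h^2 - 12*h - 144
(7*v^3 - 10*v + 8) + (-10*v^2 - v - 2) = 7*v^3 - 10*v^2 - 11*v + 6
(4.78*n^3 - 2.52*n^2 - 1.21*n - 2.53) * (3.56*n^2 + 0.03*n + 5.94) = 17.0168*n^5 - 8.8278*n^4 + 24.01*n^3 - 24.0119*n^2 - 7.2633*n - 15.0282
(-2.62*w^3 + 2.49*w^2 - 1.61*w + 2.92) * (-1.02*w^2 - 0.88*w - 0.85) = 2.6724*w^5 - 0.2342*w^4 + 1.678*w^3 - 3.6781*w^2 - 1.2011*w - 2.482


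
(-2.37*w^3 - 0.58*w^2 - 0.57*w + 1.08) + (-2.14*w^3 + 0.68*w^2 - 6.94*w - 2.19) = -4.51*w^3 + 0.1*w^2 - 7.51*w - 1.11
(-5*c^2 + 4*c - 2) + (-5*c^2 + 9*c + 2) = -10*c^2 + 13*c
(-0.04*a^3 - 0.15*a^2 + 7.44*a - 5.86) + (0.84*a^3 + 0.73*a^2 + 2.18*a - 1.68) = 0.8*a^3 + 0.58*a^2 + 9.62*a - 7.54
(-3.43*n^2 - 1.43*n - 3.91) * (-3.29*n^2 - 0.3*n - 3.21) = 11.2847*n^4 + 5.7337*n^3 + 24.3032*n^2 + 5.7633*n + 12.5511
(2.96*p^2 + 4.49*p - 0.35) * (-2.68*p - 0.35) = -7.9328*p^3 - 13.0692*p^2 - 0.6335*p + 0.1225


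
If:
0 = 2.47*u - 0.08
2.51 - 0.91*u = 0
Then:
No Solution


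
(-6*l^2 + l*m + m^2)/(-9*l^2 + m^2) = (2*l - m)/(3*l - m)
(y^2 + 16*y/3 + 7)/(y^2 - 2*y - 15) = (y + 7/3)/(y - 5)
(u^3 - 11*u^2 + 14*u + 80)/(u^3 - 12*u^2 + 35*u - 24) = (u^2 - 3*u - 10)/(u^2 - 4*u + 3)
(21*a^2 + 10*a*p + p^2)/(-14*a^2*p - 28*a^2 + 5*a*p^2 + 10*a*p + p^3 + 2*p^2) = (3*a + p)/(-2*a*p - 4*a + p^2 + 2*p)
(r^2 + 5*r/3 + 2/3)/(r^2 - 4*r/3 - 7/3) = (3*r + 2)/(3*r - 7)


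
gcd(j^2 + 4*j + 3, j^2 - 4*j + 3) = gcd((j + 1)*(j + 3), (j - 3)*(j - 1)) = 1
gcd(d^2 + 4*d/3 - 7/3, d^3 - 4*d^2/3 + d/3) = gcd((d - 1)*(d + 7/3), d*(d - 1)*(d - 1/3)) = d - 1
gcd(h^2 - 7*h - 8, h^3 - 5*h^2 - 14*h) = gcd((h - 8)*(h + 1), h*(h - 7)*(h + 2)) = 1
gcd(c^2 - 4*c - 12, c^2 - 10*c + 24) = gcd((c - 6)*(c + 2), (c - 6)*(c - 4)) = c - 6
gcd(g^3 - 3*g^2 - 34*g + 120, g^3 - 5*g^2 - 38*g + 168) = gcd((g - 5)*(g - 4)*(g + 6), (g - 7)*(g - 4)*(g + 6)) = g^2 + 2*g - 24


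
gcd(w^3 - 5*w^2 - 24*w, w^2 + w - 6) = w + 3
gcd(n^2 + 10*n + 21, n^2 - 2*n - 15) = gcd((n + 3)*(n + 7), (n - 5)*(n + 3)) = n + 3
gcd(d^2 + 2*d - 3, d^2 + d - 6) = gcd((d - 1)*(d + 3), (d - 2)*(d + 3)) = d + 3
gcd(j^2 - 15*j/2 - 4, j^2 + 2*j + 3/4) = j + 1/2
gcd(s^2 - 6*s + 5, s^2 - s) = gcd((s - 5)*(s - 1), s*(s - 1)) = s - 1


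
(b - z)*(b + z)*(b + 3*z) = b^3 + 3*b^2*z - b*z^2 - 3*z^3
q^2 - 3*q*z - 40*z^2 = (q - 8*z)*(q + 5*z)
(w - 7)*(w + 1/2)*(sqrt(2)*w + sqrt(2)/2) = sqrt(2)*w^3 - 6*sqrt(2)*w^2 - 27*sqrt(2)*w/4 - 7*sqrt(2)/4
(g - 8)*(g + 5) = g^2 - 3*g - 40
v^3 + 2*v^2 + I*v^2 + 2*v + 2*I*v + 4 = (v + 2)*(v - I)*(v + 2*I)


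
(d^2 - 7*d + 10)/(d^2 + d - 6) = (d - 5)/(d + 3)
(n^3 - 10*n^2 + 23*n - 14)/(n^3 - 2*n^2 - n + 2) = (n - 7)/(n + 1)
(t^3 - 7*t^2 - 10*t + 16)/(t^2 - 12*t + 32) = (t^2 + t - 2)/(t - 4)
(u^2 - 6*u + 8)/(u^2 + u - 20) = (u - 2)/(u + 5)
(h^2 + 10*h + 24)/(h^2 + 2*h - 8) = (h + 6)/(h - 2)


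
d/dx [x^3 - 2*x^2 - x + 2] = 3*x^2 - 4*x - 1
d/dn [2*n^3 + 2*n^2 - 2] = 2*n*(3*n + 2)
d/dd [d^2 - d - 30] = 2*d - 1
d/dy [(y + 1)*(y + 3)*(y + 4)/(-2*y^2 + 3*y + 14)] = 2*(-y^4 + 3*y^3 + 52*y^2 + 136*y + 115)/(4*y^4 - 12*y^3 - 47*y^2 + 84*y + 196)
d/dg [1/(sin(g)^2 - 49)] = -2*sin(g)*cos(g)/(sin(g)^2 - 49)^2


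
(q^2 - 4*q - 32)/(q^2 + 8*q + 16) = (q - 8)/(q + 4)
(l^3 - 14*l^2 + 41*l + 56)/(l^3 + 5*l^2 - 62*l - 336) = (l^2 - 6*l - 7)/(l^2 + 13*l + 42)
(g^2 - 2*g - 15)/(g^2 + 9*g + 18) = (g - 5)/(g + 6)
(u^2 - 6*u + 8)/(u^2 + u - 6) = (u - 4)/(u + 3)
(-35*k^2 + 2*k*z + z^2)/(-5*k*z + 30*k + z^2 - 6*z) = (7*k + z)/(z - 6)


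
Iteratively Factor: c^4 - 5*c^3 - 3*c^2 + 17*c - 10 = (c - 1)*(c^3 - 4*c^2 - 7*c + 10) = (c - 1)*(c + 2)*(c^2 - 6*c + 5) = (c - 5)*(c - 1)*(c + 2)*(c - 1)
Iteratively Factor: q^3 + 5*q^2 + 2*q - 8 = (q + 4)*(q^2 + q - 2) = (q + 2)*(q + 4)*(q - 1)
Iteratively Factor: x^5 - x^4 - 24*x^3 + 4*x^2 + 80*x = (x + 4)*(x^4 - 5*x^3 - 4*x^2 + 20*x) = (x - 2)*(x + 4)*(x^3 - 3*x^2 - 10*x) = (x - 2)*(x + 2)*(x + 4)*(x^2 - 5*x) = (x - 5)*(x - 2)*(x + 2)*(x + 4)*(x)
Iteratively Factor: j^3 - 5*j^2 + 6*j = (j - 2)*(j^2 - 3*j) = (j - 3)*(j - 2)*(j)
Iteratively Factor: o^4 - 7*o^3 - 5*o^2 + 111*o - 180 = (o - 5)*(o^3 - 2*o^2 - 15*o + 36) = (o - 5)*(o - 3)*(o^2 + o - 12) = (o - 5)*(o - 3)^2*(o + 4)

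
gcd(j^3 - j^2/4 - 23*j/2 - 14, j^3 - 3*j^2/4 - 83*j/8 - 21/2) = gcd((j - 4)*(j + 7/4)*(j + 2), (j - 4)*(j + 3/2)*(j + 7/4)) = j^2 - 9*j/4 - 7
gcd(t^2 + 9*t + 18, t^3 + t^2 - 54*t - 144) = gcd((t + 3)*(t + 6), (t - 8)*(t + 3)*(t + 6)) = t^2 + 9*t + 18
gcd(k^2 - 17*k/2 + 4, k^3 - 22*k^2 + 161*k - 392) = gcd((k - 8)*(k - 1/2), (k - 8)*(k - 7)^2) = k - 8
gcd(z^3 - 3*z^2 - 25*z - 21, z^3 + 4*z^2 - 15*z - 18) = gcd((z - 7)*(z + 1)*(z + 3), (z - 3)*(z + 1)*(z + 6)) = z + 1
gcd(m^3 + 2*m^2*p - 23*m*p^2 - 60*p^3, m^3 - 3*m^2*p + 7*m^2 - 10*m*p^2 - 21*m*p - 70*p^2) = -m + 5*p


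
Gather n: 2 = 2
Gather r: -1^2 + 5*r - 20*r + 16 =15 - 15*r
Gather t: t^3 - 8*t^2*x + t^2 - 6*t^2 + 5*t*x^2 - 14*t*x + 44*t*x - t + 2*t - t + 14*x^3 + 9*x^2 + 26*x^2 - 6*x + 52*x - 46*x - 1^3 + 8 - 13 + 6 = t^3 + t^2*(-8*x - 5) + t*(5*x^2 + 30*x) + 14*x^3 + 35*x^2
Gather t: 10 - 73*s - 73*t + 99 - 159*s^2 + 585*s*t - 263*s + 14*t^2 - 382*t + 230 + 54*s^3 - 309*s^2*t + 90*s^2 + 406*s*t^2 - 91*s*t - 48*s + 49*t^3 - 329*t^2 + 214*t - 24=54*s^3 - 69*s^2 - 384*s + 49*t^3 + t^2*(406*s - 315) + t*(-309*s^2 + 494*s - 241) + 315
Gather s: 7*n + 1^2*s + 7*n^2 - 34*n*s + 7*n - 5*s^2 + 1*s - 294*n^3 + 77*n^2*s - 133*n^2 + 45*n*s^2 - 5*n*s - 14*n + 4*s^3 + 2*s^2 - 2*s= -294*n^3 - 126*n^2 + 4*s^3 + s^2*(45*n - 3) + s*(77*n^2 - 39*n)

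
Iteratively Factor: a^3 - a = (a - 1)*(a^2 + a) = a*(a - 1)*(a + 1)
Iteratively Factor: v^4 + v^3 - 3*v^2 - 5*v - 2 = (v - 2)*(v^3 + 3*v^2 + 3*v + 1) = (v - 2)*(v + 1)*(v^2 + 2*v + 1) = (v - 2)*(v + 1)^2*(v + 1)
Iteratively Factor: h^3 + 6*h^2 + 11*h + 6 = (h + 1)*(h^2 + 5*h + 6) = (h + 1)*(h + 3)*(h + 2)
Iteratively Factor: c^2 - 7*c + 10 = (c - 5)*(c - 2)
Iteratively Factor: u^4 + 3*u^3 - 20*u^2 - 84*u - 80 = (u + 4)*(u^3 - u^2 - 16*u - 20) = (u + 2)*(u + 4)*(u^2 - 3*u - 10) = (u - 5)*(u + 2)*(u + 4)*(u + 2)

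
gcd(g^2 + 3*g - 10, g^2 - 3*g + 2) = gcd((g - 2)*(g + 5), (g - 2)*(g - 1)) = g - 2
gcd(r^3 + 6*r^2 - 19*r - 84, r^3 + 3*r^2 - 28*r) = r^2 + 3*r - 28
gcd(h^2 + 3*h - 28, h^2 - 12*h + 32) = h - 4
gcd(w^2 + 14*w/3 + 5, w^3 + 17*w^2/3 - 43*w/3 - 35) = w + 5/3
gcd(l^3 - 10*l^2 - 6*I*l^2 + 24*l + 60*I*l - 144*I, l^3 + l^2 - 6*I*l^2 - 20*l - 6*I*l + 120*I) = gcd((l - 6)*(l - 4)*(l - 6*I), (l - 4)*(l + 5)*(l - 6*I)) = l^2 + l*(-4 - 6*I) + 24*I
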